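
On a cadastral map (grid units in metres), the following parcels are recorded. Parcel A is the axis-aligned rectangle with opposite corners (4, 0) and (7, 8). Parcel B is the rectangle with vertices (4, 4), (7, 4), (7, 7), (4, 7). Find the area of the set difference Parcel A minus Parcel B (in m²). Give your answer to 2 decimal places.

15.00

|Parcel A∩Parcel B|: x∈[4,7], y∈[4,7] → 3·3 = 9.
|Parcel A| = 24.
|Parcel A ∖ Parcel B| = |Parcel A| − |Parcel A∩Parcel B| = 24 − 9 = 15.00.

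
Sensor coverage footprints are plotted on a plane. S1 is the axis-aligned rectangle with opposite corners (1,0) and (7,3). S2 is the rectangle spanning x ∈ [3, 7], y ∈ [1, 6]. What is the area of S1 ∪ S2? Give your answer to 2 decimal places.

By inclusion–exclusion:
Individual areas: |S1| = 18, |S2| = 20.
|S1∩S2|: x∈[3,7], y∈[1,3] → 4·2 = 8.
|S1 ∪ S2| = 38 − 8 = 30.00.

30.00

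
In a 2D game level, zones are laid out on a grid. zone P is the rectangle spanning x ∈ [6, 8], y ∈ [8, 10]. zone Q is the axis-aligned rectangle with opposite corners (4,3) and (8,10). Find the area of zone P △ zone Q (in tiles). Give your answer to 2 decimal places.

24.00

|zone P∩zone Q|: x∈[6,8], y∈[8,10] → 2·2 = 4.
|zone P △ zone Q| = |zone P| + |zone Q| − 2·|zone P∩zone Q| = 4 + 28 − 8 = 24.00.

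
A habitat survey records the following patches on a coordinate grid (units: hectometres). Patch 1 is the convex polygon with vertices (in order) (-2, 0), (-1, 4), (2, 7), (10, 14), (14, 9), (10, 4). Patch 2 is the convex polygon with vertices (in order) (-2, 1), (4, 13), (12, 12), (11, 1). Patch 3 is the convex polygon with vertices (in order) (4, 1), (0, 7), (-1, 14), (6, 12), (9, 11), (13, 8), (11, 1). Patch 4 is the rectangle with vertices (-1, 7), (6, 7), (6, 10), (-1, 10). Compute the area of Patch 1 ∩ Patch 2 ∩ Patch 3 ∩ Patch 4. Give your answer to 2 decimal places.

6.86

The intersection is the polygon with vertices (5.429,10), (6,10), (6,7), (2,7).
By the shoelace formula its area is 6.86.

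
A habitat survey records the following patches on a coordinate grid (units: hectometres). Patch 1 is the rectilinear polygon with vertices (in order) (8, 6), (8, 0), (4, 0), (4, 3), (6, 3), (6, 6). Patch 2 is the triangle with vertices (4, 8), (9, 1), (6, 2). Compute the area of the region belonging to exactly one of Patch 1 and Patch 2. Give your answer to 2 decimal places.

|Patch 1| = 18, |Patch 2| = 8, |Patch 1∩Patch 2| = 4.4333.
|Patch 1 △ Patch 2| = |Patch 1| + |Patch 2| − 2·|Patch 1∩Patch 2| = 18 + 8 − 8.8667 = 17.13.

17.13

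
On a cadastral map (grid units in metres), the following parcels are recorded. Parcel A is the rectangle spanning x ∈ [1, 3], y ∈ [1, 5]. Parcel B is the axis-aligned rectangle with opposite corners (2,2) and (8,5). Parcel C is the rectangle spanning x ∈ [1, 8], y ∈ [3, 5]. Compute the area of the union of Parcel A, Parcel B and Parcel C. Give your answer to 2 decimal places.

By inclusion–exclusion:
Individual areas: |Parcel A| = 8, |Parcel B| = 18, |Parcel C| = 14.
|Parcel A∩Parcel B|: x∈[2,3], y∈[2,5] → 1·3 = 3.
|Parcel A∩Parcel C|: x∈[1,3], y∈[3,5] → 2·2 = 4.
|Parcel B∩Parcel C|: x∈[2,8], y∈[3,5] → 6·2 = 12.
|Parcel A∩Parcel B∩Parcel C| = 2.
|Parcel A ∪ Parcel B ∪ Parcel C| = 40 − 19 + 2 = 23.00.

23.00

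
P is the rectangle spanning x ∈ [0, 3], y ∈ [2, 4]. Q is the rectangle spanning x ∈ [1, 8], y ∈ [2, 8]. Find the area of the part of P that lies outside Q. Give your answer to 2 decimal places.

2.00

|P∩Q|: x∈[1,3], y∈[2,4] → 2·2 = 4.
|P| = 6.
|P ∖ Q| = |P| − |P∩Q| = 6 − 4 = 2.00.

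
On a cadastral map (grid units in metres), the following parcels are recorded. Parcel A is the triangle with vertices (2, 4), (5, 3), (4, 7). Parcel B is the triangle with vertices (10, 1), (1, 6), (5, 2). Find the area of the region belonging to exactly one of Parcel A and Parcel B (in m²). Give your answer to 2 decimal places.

9.12

|Parcel A| = 5.5, |Parcel B| = 8, |Parcel A∩Parcel B| = 2.188.
|Parcel A △ Parcel B| = |Parcel A| + |Parcel B| − 2·|Parcel A∩Parcel B| = 5.5 + 8 − 4.376 = 9.12.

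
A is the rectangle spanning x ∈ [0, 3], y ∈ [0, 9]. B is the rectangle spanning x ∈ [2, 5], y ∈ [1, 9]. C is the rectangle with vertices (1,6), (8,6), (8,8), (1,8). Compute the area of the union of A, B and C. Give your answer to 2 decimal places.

By inclusion–exclusion:
Individual areas: |A| = 27, |B| = 24, |C| = 14.
|A∩B|: x∈[2,3], y∈[1,9] → 1·8 = 8.
|A∩C|: x∈[1,3], y∈[6,8] → 2·2 = 4.
|B∩C|: x∈[2,5], y∈[6,8] → 3·2 = 6.
|A∩B∩C| = 2.
|A ∪ B ∪ C| = 65 − 18 + 2 = 49.00.

49.00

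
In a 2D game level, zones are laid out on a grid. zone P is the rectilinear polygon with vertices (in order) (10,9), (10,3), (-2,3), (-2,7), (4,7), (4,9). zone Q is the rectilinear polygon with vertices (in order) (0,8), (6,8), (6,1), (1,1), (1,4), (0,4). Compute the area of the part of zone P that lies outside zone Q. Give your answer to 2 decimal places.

35.00

|zone P| = 60, |zone P∩zone Q| = 25.
|zone P ∖ zone Q| = |zone P| − |zone P∩zone Q| = 60 − 25 = 35.00.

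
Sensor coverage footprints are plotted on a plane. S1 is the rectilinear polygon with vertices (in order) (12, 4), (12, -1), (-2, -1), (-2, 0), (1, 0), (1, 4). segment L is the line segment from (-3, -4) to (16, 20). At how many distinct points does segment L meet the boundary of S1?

4

The segment meets the boundary at (3.333,4), (1,1.053), (0.167,0), (-0.625,-1).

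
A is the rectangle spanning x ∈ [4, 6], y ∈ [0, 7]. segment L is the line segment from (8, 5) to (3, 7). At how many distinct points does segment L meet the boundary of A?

The segment meets the boundary at (4,6.6), (6,5.8).

2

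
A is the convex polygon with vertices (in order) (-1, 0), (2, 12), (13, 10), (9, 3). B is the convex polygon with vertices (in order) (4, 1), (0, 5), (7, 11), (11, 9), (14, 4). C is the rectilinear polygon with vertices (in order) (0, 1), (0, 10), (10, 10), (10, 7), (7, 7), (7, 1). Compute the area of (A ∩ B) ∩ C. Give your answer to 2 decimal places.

|A ∩ B| = 64.0094.
|(A ∩ B) ∩ C| = 46.16.

46.16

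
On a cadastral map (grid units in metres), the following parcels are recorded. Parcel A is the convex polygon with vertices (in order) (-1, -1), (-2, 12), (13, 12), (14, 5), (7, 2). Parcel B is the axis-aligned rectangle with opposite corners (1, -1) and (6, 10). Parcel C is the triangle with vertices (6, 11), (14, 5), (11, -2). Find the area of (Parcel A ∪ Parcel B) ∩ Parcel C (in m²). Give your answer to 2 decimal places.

The region (Parcel A ∪ Parcel B) ∩ Parcel C is the polygon with vertices (9.113,2.906), (6,11), (14,5).
By the shoelace formula its area is 23.04.

23.04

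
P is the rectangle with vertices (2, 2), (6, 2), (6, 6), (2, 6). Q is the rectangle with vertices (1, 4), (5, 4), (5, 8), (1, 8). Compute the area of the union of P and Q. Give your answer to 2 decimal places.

26.00

By inclusion–exclusion:
Individual areas: |P| = 16, |Q| = 16.
|P∩Q|: x∈[2,5], y∈[4,6] → 3·2 = 6.
|P ∪ Q| = 32 − 6 = 26.00.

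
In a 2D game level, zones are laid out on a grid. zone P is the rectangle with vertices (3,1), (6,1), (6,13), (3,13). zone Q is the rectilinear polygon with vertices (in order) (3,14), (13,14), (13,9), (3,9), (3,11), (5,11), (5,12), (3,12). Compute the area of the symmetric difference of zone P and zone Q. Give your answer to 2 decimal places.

|zone P| = 36, |zone Q| = 48, |zone P∩zone Q| = 10.
|zone P △ zone Q| = |zone P| + |zone Q| − 2·|zone P∩zone Q| = 36 + 48 − 20 = 64.00.

64.00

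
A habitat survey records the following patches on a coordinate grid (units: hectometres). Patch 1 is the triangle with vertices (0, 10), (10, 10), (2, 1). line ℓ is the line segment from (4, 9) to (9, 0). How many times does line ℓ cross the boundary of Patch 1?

1

The segment meets the boundary at (5.966,5.462).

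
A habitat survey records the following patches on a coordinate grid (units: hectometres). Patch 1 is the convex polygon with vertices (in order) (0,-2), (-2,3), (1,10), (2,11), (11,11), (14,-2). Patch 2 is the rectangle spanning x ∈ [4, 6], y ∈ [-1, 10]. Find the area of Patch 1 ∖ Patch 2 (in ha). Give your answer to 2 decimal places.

|Patch 1| = 169.5, |Patch 1∩Patch 2| = 22.
|Patch 1 ∖ Patch 2| = |Patch 1| − |Patch 1∩Patch 2| = 169.5 − 22 = 147.50.

147.50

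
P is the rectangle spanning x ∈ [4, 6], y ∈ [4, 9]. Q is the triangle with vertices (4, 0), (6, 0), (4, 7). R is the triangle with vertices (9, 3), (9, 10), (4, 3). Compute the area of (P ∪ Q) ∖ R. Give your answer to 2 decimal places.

13.91

|P ∪ Q| = 15.7143.
|(P ∪ Q) ∩ R| = 1.8.
|(P ∪ Q) ∖ R| = 15.7143 − 1.8 = 13.91.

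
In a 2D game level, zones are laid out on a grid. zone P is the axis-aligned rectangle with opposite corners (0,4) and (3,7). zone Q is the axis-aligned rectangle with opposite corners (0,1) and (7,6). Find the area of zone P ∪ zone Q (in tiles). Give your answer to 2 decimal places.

38.00

By inclusion–exclusion:
Individual areas: |zone P| = 9, |zone Q| = 35.
|zone P∩zone Q|: x∈[0,3], y∈[4,6] → 3·2 = 6.
|zone P ∪ zone Q| = 44 − 6 = 38.00.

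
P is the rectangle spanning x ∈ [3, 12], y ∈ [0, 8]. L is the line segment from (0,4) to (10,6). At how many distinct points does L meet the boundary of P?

The segment meets the boundary at (3,4.6).

1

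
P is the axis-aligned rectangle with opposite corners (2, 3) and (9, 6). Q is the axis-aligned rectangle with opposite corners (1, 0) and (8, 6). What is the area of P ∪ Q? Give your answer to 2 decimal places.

By inclusion–exclusion:
Individual areas: |P| = 21, |Q| = 42.
|P∩Q|: x∈[2,8], y∈[3,6] → 6·3 = 18.
|P ∪ Q| = 63 − 18 = 45.00.

45.00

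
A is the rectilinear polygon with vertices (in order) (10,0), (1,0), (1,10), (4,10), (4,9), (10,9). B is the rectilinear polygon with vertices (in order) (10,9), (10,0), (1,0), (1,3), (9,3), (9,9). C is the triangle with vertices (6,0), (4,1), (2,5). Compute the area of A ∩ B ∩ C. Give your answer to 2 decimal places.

The intersection is the polygon with vertices (3.6,3), (6,0), (4,1), (3,3).
By the shoelace formula its area is 2.40.

2.40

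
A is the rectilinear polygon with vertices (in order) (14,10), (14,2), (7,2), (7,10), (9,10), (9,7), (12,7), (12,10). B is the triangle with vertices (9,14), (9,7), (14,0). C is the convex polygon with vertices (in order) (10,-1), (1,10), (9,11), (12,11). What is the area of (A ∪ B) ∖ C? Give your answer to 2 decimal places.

|A ∪ B| = 56.4643.
|(A ∪ B) ∩ C| = 32.5179.
|(A ∪ B) ∖ C| = 56.4643 − 32.5179 = 23.95.

23.95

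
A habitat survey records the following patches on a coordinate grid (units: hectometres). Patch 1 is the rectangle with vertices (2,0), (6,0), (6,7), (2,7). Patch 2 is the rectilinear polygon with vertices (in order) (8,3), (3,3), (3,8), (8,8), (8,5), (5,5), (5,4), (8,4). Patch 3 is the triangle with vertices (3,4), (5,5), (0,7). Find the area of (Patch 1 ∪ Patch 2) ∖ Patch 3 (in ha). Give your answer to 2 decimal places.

35.70

|Patch 1 ∪ Patch 2| = 39.
|(Patch 1 ∪ Patch 2) ∩ Patch 3| = 3.3.
|(Patch 1 ∪ Patch 2) ∖ Patch 3| = 39 − 3.3 = 35.70.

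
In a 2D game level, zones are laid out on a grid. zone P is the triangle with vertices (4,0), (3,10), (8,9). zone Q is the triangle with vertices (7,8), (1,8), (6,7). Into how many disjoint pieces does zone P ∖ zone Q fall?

1

zone P ∖ zone Q is a single connected region.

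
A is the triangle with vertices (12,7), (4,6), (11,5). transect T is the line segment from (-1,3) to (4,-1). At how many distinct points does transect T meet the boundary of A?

The segment lies entirely outside A and never meets its boundary.

0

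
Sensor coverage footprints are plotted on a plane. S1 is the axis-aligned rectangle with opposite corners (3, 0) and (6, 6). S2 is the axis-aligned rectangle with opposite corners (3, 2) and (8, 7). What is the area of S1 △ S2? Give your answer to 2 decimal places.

19.00

|S1∩S2|: x∈[3,6], y∈[2,6] → 3·4 = 12.
|S1 △ S2| = |S1| + |S2| − 2·|S1∩S2| = 18 + 25 − 24 = 19.00.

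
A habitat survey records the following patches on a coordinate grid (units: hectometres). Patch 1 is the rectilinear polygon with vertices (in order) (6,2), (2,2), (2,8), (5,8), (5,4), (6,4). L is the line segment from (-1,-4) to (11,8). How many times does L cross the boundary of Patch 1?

The segment meets the boundary at (6,3), (5,2).

2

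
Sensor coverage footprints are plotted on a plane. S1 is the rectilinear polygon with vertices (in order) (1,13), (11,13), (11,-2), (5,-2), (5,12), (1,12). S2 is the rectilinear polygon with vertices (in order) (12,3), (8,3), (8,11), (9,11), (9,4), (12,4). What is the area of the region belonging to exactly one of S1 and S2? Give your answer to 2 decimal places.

|S1| = 94, |S2| = 11, |S1∩S2| = 10.
|S1 △ S2| = |S1| + |S2| − 2·|S1∩S2| = 94 + 11 − 20 = 85.00.

85.00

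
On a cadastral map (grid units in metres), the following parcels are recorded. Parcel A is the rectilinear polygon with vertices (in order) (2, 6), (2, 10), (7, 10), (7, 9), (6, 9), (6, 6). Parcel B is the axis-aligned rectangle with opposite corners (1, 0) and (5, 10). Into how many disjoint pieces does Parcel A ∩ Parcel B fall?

Parcel A ∩ Parcel B is a single connected region.

1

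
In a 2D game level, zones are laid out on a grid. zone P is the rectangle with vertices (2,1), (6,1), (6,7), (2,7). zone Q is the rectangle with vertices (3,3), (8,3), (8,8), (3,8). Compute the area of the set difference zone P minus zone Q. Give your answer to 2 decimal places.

|zone P∩zone Q|: x∈[3,6], y∈[3,7] → 3·4 = 12.
|zone P| = 24.
|zone P ∖ zone Q| = |zone P| − |zone P∩zone Q| = 24 − 12 = 12.00.

12.00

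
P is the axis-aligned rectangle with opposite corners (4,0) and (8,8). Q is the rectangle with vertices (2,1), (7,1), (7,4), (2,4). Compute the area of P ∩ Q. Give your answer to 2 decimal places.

|P∩Q|: x∈[4,7], y∈[1,4] → 3·3 = 9.

9.00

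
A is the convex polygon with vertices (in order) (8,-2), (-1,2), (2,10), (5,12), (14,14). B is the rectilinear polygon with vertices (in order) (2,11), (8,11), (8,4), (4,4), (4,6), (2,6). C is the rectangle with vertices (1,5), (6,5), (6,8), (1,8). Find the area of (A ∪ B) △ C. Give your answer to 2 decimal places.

|A ∪ B| = 132.75.
|(A ∪ B) ∩ C| = 14.9167.
|(A ∪ B) △ C| = 132.75 + 15 − 29.8333 = 117.92.

117.92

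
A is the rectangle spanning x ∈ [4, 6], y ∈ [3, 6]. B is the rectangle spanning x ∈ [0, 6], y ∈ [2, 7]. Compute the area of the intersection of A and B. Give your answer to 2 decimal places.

|A∩B|: x∈[4,6], y∈[3,6] → 2·3 = 6.

6.00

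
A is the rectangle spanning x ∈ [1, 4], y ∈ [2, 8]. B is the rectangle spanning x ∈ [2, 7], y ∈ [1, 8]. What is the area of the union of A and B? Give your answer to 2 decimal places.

By inclusion–exclusion:
Individual areas: |A| = 18, |B| = 35.
|A∩B|: x∈[2,4], y∈[2,8] → 2·6 = 12.
|A ∪ B| = 53 − 12 = 41.00.

41.00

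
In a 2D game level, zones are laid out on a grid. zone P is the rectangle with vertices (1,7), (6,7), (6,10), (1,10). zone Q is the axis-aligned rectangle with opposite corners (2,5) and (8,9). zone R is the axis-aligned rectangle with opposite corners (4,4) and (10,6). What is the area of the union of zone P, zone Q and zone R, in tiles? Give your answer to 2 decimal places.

By inclusion–exclusion:
Individual areas: |zone P| = 15, |zone Q| = 24, |zone R| = 12.
|zone P∩zone Q|: x∈[2,6], y∈[7,9] → 4·2 = 8.
|zone P∩zone R| = 0 (no overlap).
|zone Q∩zone R|: x∈[4,8], y∈[5,6] → 4·1 = 4.
|zone P∩zone Q∩zone R| = 0.
|zone P ∪ zone Q ∪ zone R| = 51 − 12 + 0 = 39.00.

39.00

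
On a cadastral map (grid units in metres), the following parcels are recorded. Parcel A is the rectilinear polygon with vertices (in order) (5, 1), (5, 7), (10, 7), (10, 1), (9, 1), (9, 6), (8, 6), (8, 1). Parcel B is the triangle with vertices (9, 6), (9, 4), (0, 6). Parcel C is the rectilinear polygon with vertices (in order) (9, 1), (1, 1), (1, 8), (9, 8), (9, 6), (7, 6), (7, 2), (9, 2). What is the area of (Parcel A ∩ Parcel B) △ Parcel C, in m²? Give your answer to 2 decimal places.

47.00

|Parcel A ∩ Parcel B| = 4.3333.
|(Parcel A ∩ Parcel B) ∩ Parcel C| = 2.6667.
|(Parcel A ∩ Parcel B) △ Parcel C| = 4.3333 + 48 − 5.3333 = 47.00.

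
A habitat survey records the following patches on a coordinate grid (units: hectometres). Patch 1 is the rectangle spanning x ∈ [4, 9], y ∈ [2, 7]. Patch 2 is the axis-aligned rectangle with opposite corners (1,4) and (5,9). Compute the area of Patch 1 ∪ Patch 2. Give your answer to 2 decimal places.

By inclusion–exclusion:
Individual areas: |Patch 1| = 25, |Patch 2| = 20.
|Patch 1∩Patch 2|: x∈[4,5], y∈[4,7] → 1·3 = 3.
|Patch 1 ∪ Patch 2| = 45 − 3 = 42.00.

42.00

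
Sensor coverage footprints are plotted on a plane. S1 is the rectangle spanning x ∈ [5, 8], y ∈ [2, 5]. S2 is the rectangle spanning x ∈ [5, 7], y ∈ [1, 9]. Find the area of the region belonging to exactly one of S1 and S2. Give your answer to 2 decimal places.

13.00

|S1∩S2|: x∈[5,7], y∈[2,5] → 2·3 = 6.
|S1 △ S2| = |S1| + |S2| − 2·|S1∩S2| = 9 + 16 − 12 = 13.00.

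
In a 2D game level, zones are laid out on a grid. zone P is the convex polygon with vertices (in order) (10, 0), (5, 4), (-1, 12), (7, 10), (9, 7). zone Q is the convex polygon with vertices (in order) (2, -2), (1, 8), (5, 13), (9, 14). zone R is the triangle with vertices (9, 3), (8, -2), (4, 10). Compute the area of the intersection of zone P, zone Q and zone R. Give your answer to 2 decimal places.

The intersection is the polygon with vertices (5.405,5.784), (4,10), (6.016,7.178).
By the shoelace formula its area is 2.27.

2.27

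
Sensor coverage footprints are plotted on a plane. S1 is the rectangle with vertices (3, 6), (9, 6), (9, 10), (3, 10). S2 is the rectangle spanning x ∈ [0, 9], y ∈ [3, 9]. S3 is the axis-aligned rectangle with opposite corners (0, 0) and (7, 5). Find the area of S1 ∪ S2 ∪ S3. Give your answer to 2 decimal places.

By inclusion–exclusion:
Individual areas: |S1| = 24, |S2| = 54, |S3| = 35.
|S1∩S2|: x∈[3,9], y∈[6,9] → 6·3 = 18.
|S1∩S3| = 0 (no overlap).
|S2∩S3|: x∈[0,7], y∈[3,5] → 7·2 = 14.
|S1∩S2∩S3| = 0.
|S1 ∪ S2 ∪ S3| = 113 − 32 + 0 = 81.00.

81.00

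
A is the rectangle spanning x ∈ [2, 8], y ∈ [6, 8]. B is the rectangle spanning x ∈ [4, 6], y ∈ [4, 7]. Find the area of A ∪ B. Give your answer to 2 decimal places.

16.00

By inclusion–exclusion:
Individual areas: |A| = 12, |B| = 6.
|A∩B|: x∈[4,6], y∈[6,7] → 2·1 = 2.
|A ∪ B| = 18 − 2 = 16.00.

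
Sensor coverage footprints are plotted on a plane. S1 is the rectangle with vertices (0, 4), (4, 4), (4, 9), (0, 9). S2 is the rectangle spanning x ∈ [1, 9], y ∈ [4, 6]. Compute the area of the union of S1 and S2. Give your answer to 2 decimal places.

30.00

By inclusion–exclusion:
Individual areas: |S1| = 20, |S2| = 16.
|S1∩S2|: x∈[1,4], y∈[4,6] → 3·2 = 6.
|S1 ∪ S2| = 36 − 6 = 30.00.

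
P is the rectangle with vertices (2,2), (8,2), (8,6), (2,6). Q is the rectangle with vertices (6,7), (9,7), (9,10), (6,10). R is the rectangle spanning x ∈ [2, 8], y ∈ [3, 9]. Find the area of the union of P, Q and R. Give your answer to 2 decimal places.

By inclusion–exclusion:
Individual areas: |P| = 24, |Q| = 9, |R| = 36.
|P∩Q| = 0 (no overlap).
|P∩R|: x∈[2,8], y∈[3,6] → 6·3 = 18.
|Q∩R|: x∈[6,8], y∈[7,9] → 2·2 = 4.
|P∩Q∩R| = 0.
|P ∪ Q ∪ R| = 69 − 22 + 0 = 47.00.

47.00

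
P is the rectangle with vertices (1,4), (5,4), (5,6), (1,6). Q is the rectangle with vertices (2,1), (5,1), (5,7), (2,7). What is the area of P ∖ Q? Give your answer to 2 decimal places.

2.00

|P∩Q|: x∈[2,5], y∈[4,6] → 3·2 = 6.
|P| = 8.
|P ∖ Q| = |P| − |P∩Q| = 8 − 6 = 2.00.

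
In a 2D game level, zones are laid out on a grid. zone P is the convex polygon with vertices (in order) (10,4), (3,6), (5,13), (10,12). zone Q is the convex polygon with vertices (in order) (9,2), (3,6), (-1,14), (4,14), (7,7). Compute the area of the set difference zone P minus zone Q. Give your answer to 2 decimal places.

|zone P| = 46.5, |zone P∩zone Q| = 16.8369.
|zone P ∖ zone Q| = |zone P| − |zone P∩zone Q| = 46.5 − 16.8369 = 29.66.

29.66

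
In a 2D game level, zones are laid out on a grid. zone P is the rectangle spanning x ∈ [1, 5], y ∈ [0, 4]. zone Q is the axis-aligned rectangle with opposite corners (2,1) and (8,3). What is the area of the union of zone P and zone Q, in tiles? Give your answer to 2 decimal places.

By inclusion–exclusion:
Individual areas: |zone P| = 16, |zone Q| = 12.
|zone P∩zone Q|: x∈[2,5], y∈[1,3] → 3·2 = 6.
|zone P ∪ zone Q| = 28 − 6 = 22.00.

22.00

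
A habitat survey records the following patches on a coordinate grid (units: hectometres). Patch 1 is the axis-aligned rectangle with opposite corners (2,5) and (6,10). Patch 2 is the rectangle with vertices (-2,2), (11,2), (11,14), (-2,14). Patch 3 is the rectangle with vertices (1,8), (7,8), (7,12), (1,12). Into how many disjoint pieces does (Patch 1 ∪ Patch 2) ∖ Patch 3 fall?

(Patch 1 ∪ Patch 2) ∖ Patch 3 is a single connected region.

1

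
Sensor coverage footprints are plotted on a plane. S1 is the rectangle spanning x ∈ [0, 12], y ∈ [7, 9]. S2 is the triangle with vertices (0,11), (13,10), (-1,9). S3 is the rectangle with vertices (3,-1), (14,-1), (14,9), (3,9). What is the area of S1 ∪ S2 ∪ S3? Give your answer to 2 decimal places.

By inclusion–exclusion:
Individual areas: |S1| = 24, |S2| = 13.5, |S3| = 110.
|S1∩S2| = 0.
|S1∩S3|: x∈[3,12], y∈[7,9] → 9·2 = 18.
|S2∩S3| = 0.
|S1∩S2∩S3| = 0.
|S1 ∪ S2 ∪ S3| = 147.5 − 18 + 0 = 129.50.

129.50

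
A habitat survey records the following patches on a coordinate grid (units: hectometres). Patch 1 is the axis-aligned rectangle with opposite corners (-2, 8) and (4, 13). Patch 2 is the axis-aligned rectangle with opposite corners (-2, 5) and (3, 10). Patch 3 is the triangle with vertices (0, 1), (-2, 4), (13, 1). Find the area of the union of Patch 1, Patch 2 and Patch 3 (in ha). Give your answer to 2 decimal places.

By inclusion–exclusion:
Individual areas: |Patch 1| = 30, |Patch 2| = 25, |Patch 3| = 19.5.
|Patch 1∩Patch 2|: x∈[-2,3], y∈[8,10] → 5·2 = 10.
|Patch 1∩Patch 3| = 0.
|Patch 2∩Patch 3| = 0.
|Patch 1∩Patch 2∩Patch 3| = 0.
|Patch 1 ∪ Patch 2 ∪ Patch 3| = 74.5 − 10 + 0 = 64.50.

64.50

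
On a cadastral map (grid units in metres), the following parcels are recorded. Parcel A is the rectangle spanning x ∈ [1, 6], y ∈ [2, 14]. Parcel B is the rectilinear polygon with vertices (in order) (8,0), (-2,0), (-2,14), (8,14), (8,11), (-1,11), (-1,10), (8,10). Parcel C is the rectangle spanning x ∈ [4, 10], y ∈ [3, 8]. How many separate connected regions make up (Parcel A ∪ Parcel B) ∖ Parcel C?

(Parcel A ∪ Parcel B) ∖ Parcel C is a single connected region.

1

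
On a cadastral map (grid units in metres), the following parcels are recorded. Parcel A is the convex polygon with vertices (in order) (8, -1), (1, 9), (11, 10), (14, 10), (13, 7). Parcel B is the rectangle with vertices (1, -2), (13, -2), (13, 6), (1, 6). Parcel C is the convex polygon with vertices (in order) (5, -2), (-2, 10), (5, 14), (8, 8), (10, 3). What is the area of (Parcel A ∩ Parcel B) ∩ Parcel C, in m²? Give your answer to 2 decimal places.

The region (Parcel A ∩ Parcel B) ∩ Parcel C is the polygon with vertices (8.8,6), (10,3), (7.176,0.176), (3.1,6).
By the shoelace formula its area is 22.53.

22.53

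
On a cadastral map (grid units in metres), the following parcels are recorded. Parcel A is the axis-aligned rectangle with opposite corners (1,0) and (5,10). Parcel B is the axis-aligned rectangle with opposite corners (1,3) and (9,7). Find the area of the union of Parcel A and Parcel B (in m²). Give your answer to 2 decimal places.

56.00

By inclusion–exclusion:
Individual areas: |Parcel A| = 40, |Parcel B| = 32.
|Parcel A∩Parcel B|: x∈[1,5], y∈[3,7] → 4·4 = 16.
|Parcel A ∪ Parcel B| = 72 − 16 = 56.00.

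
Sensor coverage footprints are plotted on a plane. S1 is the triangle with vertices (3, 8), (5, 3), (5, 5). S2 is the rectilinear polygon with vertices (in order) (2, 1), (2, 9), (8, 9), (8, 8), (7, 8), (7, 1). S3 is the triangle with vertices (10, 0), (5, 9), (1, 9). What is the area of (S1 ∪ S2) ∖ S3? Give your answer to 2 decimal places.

|S1 ∪ S2| = 41.
|(S1 ∪ S2) ∩ S3| = 13.9.
|(S1 ∪ S2) ∖ S3| = 41 − 13.9 = 27.10.

27.10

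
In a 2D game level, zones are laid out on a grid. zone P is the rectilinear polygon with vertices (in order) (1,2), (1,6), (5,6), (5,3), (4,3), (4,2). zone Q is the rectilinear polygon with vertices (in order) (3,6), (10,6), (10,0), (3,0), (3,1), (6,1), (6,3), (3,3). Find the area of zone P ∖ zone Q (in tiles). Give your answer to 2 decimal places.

9.00

|zone P| = 15, |zone P∩zone Q| = 6.
|zone P ∖ zone Q| = |zone P| − |zone P∩zone Q| = 15 − 6 = 9.00.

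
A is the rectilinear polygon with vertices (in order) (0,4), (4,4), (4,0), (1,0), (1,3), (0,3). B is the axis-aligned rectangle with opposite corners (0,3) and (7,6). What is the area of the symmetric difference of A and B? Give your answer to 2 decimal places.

26.00

|A| = 13, |B| = 21, |A∩B| = 4.
|A △ B| = |A| + |B| − 2·|A∩B| = 13 + 21 − 8 = 26.00.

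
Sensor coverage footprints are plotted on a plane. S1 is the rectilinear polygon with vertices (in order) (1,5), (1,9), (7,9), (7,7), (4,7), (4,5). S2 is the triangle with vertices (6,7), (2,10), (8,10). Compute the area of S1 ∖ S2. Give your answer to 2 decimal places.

14.08

|S1| = 18, |S1∩S2| = 3.9167.
|S1 ∖ S2| = |S1| − |S1∩S2| = 18 − 3.9167 = 14.08.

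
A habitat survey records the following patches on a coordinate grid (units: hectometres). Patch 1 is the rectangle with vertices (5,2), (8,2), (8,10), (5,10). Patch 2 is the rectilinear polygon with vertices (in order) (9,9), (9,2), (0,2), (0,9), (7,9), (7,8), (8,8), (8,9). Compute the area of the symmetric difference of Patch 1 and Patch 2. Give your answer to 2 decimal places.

46.00

|Patch 1| = 24, |Patch 2| = 62, |Patch 1∩Patch 2| = 20.
|Patch 1 △ Patch 2| = |Patch 1| + |Patch 2| − 2·|Patch 1∩Patch 2| = 24 + 62 − 40 = 46.00.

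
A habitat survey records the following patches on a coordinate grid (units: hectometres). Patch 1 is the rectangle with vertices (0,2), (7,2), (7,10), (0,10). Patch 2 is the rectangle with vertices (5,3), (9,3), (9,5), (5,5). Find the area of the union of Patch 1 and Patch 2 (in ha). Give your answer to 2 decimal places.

By inclusion–exclusion:
Individual areas: |Patch 1| = 56, |Patch 2| = 8.
|Patch 1∩Patch 2|: x∈[5,7], y∈[3,5] → 2·2 = 4.
|Patch 1 ∪ Patch 2| = 64 − 4 = 60.00.

60.00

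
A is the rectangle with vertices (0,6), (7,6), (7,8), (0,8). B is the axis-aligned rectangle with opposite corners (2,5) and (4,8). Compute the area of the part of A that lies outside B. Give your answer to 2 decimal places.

10.00

|A∩B|: x∈[2,4], y∈[6,8] → 2·2 = 4.
|A| = 14.
|A ∖ B| = |A| − |A∩B| = 14 − 4 = 10.00.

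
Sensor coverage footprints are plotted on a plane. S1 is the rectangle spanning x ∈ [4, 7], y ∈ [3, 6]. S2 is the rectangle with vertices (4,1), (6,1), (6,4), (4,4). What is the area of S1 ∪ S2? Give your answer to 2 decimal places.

13.00

By inclusion–exclusion:
Individual areas: |S1| = 9, |S2| = 6.
|S1∩S2|: x∈[4,6], y∈[3,4] → 2·1 = 2.
|S1 ∪ S2| = 15 − 2 = 13.00.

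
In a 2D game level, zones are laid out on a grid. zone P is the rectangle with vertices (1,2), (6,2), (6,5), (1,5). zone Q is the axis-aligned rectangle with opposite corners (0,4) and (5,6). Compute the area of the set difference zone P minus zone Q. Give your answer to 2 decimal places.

11.00

|zone P∩zone Q|: x∈[1,5], y∈[4,5] → 4·1 = 4.
|zone P| = 15.
|zone P ∖ zone Q| = |zone P| − |zone P∩zone Q| = 15 − 4 = 11.00.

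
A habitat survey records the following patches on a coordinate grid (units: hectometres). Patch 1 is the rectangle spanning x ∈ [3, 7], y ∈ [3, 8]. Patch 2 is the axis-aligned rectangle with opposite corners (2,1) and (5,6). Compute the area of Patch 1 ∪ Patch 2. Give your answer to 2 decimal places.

29.00

By inclusion–exclusion:
Individual areas: |Patch 1| = 20, |Patch 2| = 15.
|Patch 1∩Patch 2|: x∈[3,5], y∈[3,6] → 2·3 = 6.
|Patch 1 ∪ Patch 2| = 35 − 6 = 29.00.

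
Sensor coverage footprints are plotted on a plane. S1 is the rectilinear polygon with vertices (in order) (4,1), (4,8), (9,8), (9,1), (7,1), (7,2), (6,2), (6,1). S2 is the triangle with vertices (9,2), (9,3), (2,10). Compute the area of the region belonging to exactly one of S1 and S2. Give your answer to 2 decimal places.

|S1| = 34, |S2| = 3.5, |S1∩S2| = 3.2143.
|S1 △ S2| = |S1| + |S2| − 2·|S1∩S2| = 34 + 3.5 − 6.4286 = 31.07.

31.07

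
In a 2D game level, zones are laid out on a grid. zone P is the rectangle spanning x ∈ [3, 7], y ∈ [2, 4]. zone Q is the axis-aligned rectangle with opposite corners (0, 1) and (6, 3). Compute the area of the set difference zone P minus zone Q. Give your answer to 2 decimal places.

|zone P∩zone Q|: x∈[3,6], y∈[2,3] → 3·1 = 3.
|zone P| = 8.
|zone P ∖ zone Q| = |zone P| − |zone P∩zone Q| = 8 − 3 = 5.00.

5.00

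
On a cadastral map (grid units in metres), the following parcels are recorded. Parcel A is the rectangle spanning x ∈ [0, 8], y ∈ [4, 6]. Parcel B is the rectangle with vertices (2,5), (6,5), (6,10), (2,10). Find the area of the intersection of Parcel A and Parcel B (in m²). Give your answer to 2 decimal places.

|Parcel A∩Parcel B|: x∈[2,6], y∈[5,6] → 4·1 = 4.

4.00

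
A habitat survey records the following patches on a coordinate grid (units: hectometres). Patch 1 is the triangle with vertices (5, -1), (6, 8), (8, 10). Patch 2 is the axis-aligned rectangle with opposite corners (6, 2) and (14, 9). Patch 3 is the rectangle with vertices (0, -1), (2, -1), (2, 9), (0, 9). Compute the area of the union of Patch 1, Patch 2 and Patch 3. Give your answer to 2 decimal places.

By inclusion–exclusion:
Individual areas: |Patch 1| = 8, |Patch 2| = 56, |Patch 3| = 20.
|Patch 1∩Patch 2| = 4.9697.
|Patch 1∩Patch 3| = 0.
|Patch 2∩Patch 3| = 0 (no overlap).
|Patch 1∩Patch 2∩Patch 3| = 0.
|Patch 1 ∪ Patch 2 ∪ Patch 3| = 84 − 4.9697 + 0 = 79.03.

79.03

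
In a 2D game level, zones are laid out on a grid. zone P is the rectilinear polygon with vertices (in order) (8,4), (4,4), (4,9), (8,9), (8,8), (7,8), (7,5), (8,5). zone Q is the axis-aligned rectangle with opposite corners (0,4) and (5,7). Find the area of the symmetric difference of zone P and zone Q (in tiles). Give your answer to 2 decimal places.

|zone P| = 17, |zone Q| = 15, |zone P∩zone Q| = 3.
|zone P △ zone Q| = |zone P| + |zone Q| − 2·|zone P∩zone Q| = 17 + 15 − 6 = 26.00.

26.00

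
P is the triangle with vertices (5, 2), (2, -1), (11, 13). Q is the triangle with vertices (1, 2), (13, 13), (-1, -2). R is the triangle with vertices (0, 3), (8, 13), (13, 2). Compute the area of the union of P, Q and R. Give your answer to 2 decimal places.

77.37

By inclusion–exclusion:
Individual areas: |P| = 7.5, |Q| = 13, |R| = 69.
|P∩Q| = 0.9319.
|P∩R| = 4.84.
|Q∩R| = 7.2878.
|P∩Q∩R| = 0.9319.
|P ∪ Q ∪ R| = 89.5 − 13.0597 + 0.9319 = 77.37.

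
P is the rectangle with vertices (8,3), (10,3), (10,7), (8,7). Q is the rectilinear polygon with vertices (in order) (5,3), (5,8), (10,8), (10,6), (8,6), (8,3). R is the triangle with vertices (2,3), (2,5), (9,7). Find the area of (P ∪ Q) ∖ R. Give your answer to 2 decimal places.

|P ∪ Q| = 25.
|(P ∪ Q) ∩ R| = 2.2857.
|(P ∪ Q) ∖ R| = 25 − 2.2857 = 22.71.

22.71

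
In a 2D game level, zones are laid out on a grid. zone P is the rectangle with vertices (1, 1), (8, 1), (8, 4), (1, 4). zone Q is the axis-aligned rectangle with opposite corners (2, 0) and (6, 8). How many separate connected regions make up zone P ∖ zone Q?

zone P ∖ zone Q splits into 2 disjoint pieces (area 6, area 3).

2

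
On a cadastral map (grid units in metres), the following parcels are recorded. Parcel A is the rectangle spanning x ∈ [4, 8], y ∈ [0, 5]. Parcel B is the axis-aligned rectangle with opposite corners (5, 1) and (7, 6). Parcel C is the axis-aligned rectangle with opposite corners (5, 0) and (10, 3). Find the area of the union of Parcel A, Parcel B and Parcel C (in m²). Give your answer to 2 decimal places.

By inclusion–exclusion:
Individual areas: |Parcel A| = 20, |Parcel B| = 10, |Parcel C| = 15.
|Parcel A∩Parcel B|: x∈[5,7], y∈[1,5] → 2·4 = 8.
|Parcel A∩Parcel C|: x∈[5,8], y∈[0,3] → 3·3 = 9.
|Parcel B∩Parcel C|: x∈[5,7], y∈[1,3] → 2·2 = 4.
|Parcel A∩Parcel B∩Parcel C| = 4.
|Parcel A ∪ Parcel B ∪ Parcel C| = 45 − 21 + 4 = 28.00.

28.00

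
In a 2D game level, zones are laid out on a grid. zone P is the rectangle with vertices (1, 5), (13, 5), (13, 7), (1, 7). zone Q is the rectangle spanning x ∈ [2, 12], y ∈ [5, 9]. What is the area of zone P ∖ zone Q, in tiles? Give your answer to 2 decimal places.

4.00

|zone P∩zone Q|: x∈[2,12], y∈[5,7] → 10·2 = 20.
|zone P| = 24.
|zone P ∖ zone Q| = |zone P| − |zone P∩zone Q| = 24 − 20 = 4.00.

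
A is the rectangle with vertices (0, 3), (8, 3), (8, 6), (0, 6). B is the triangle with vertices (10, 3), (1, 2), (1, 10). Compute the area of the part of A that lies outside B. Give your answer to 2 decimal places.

|A| = 24, |A∩B| = 19.6587.
|A ∖ B| = |A| − |A∩B| = 24 − 19.6587 = 4.34.

4.34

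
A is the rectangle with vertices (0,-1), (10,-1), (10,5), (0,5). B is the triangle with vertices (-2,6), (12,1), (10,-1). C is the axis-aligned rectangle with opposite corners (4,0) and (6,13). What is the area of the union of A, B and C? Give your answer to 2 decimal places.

79.28

By inclusion–exclusion:
Individual areas: |A| = 60, |B| = 19, |C| = 26.
|A∩B| = 15.719.
|A∩C|: x∈[4,6], y∈[0,5] → 2·5 = 10.
|B∩C| = 3.1667.
|A∩B∩C| = 3.1667.
|A ∪ B ∪ C| = 105 − 28.8857 + 3.1667 = 79.28.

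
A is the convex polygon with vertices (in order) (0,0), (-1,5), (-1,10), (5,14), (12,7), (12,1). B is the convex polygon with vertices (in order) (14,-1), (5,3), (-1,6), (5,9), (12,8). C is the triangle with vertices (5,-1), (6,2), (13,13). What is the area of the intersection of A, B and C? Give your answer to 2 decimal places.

2.98

The intersection is the polygon with vertices (6.276,2.433), (10,8.286), (10.283,8.245), (6.823,2.19).
By the shoelace formula its area is 2.98.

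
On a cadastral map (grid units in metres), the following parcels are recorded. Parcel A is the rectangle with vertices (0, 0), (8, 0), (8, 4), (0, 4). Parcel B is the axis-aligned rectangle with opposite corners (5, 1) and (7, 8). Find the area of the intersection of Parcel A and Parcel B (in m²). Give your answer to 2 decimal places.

6.00

|Parcel A∩Parcel B|: x∈[5,7], y∈[1,4] → 2·3 = 6.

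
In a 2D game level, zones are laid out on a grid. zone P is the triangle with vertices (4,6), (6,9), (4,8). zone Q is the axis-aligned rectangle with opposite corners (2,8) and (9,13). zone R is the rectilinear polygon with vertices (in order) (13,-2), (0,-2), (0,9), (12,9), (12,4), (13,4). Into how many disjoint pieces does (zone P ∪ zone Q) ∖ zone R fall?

1

(zone P ∪ zone Q) ∖ zone R is a single connected region.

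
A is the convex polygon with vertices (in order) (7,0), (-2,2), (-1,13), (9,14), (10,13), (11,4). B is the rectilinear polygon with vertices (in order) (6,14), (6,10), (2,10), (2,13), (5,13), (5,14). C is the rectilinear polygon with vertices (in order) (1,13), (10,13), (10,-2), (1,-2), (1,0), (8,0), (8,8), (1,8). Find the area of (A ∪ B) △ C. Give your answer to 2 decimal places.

|A ∪ B| = 147.85.
|(A ∪ B) ∩ C| = 57.
|(A ∪ B) △ C| = 147.85 + 79 − 114 = 112.85.

112.85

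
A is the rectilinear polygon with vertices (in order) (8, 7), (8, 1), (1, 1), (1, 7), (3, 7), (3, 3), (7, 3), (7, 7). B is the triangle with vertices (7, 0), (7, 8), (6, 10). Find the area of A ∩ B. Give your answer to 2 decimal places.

0.40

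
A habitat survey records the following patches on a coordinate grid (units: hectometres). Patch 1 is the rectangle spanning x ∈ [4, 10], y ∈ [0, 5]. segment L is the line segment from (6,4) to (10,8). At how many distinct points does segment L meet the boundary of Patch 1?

1

The segment meets the boundary at (7,5).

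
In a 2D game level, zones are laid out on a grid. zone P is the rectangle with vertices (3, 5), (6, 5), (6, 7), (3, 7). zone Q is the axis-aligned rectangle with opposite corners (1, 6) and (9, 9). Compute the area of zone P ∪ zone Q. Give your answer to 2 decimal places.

By inclusion–exclusion:
Individual areas: |zone P| = 6, |zone Q| = 24.
|zone P∩zone Q|: x∈[3,6], y∈[6,7] → 3·1 = 3.
|zone P ∪ zone Q| = 30 − 3 = 27.00.

27.00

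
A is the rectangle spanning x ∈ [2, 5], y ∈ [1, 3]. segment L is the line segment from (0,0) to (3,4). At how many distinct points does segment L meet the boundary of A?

2

The segment meets the boundary at (2.25,3), (2,2.667).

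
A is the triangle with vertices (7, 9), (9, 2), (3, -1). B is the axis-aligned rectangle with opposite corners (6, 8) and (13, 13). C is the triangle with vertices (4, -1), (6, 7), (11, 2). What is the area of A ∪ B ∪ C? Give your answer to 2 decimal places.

By inclusion–exclusion:
Individual areas: |A| = 24, |B| = 35, |C| = 25.
|A∩B| = 0.3429.
|A∩C| = 17.8667.
|B∩C| = 0.
|A∩B∩C| = 0.
|A ∪ B ∪ C| = 84 − 18.2095 + 0 = 65.79.

65.79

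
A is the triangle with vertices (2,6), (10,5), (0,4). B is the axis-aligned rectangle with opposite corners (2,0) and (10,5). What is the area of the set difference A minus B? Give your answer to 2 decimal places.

|A| = 9, |A∩B| = 3.2.
|A ∖ B| = |A| − |A∩B| = 9 − 3.2 = 5.80.

5.80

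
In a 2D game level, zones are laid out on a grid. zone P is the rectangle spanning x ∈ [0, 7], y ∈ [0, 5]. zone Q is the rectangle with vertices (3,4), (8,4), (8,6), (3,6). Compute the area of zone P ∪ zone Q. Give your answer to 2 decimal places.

By inclusion–exclusion:
Individual areas: |zone P| = 35, |zone Q| = 10.
|zone P∩zone Q|: x∈[3,7], y∈[4,5] → 4·1 = 4.
|zone P ∪ zone Q| = 45 − 4 = 41.00.

41.00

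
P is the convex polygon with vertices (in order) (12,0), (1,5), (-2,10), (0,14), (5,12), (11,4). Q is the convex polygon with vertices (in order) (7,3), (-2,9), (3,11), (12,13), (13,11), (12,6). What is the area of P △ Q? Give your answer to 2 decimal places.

|P| = 89, |Q| = 85, |P∩Q| = 49.7941.
|P △ Q| = |P| + |Q| − 2·|P∩Q| = 89 + 85 − 99.5881 = 74.41.

74.41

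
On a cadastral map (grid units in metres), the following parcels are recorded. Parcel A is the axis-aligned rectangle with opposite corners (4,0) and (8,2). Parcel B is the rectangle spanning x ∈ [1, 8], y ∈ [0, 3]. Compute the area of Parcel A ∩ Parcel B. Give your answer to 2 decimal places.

|Parcel A∩Parcel B|: x∈[4,8], y∈[0,2] → 4·2 = 8.

8.00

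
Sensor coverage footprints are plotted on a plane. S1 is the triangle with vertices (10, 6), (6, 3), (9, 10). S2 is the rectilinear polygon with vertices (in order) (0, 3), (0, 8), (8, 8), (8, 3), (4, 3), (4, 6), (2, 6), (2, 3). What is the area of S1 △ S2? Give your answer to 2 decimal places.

|S1| = 9.5, |S2| = 34, |S1∩S2| = 3.1667.
|S1 △ S2| = |S1| + |S2| − 2·|S1∩S2| = 9.5 + 34 − 6.3333 = 37.17.

37.17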